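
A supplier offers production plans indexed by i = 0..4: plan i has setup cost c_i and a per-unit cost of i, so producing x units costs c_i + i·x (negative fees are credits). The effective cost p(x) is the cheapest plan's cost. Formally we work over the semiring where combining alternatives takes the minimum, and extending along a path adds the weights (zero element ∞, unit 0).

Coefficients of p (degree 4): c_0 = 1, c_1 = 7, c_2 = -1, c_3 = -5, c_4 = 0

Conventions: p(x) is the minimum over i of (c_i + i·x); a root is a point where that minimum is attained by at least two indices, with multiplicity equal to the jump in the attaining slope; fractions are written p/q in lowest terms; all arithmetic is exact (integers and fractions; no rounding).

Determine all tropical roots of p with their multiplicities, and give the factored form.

hull edge (i=0, c=1) to (i=3, c=-5): slope -2, span 3
hull edge (i=3, c=-5) to (i=4, c=0): slope 5, span 1
Factored form: p(x) = 0 ⊗ (x ⊕ (-5)) ⊗ (x ⊕ 2) ⊗ (x ⊕ 2) ⊗ (x ⊕ 2)
Answer: roots = -5 (mult 1), 2 (mult 3)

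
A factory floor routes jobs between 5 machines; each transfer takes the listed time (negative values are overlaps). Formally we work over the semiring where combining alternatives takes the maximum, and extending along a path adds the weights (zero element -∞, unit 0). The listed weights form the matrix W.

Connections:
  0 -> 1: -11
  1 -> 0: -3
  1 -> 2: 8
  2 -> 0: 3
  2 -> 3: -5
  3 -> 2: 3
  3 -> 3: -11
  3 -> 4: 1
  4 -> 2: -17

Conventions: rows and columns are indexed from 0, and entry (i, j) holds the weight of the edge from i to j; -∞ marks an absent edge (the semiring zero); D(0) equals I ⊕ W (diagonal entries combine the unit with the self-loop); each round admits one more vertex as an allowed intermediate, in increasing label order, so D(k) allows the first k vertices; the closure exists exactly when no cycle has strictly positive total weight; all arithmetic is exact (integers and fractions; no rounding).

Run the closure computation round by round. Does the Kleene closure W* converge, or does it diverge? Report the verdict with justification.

D(0):
  [0, -11, -∞, -∞, -∞]
  [-3, 0, 8, -∞, -∞]
  [3, -∞, 0, -5, -∞]
  [-∞, -∞, 3, 0, 1]
  [-∞, -∞, -17, -∞, 0]
D(1):
  [0, -11, -∞, -∞, -∞]
  [-3, 0, 8, -∞, -∞]
  [3, -8, 0, -5, -∞]
  [-∞, -∞, 3, 0, 1]
  [-∞, -∞, -17, -∞, 0]
D(2):
  [0, -11, -3, -∞, -∞]
  [-3, 0, 8, -∞, -∞]
  [3, -8, 0, -5, -∞]
  [-∞, -∞, 3, 0, 1]
  [-∞, -∞, -17, -∞, 0]
D(3):
  [0, -11, -3, -8, -∞]
  [11, 0, 8, 3, -∞]
  [3, -8, 0, -5, -∞]
  [6, -5, 3, 0, 1]
  [-14, -25, -17, -22, 0]
D(4):
  [0, -11, -3, -8, -7]
  [11, 0, 8, 3, 4]
  [3, -8, 0, -5, -4]
  [6, -5, 3, 0, 1]
  [-14, -25, -17, -22, 0]
D(5):
  [0, -11, -3, -8, -7]
  [11, 0, 8, 3, 4]
  [3, -8, 0, -5, -4]
  [6, -5, 3, 0, 1]
  [-14, -25, -17, -22, 0]
Key observation: every diagonal entry stays at the unit through all rounds, so no improving cycle exists.
Answer: CONVERGES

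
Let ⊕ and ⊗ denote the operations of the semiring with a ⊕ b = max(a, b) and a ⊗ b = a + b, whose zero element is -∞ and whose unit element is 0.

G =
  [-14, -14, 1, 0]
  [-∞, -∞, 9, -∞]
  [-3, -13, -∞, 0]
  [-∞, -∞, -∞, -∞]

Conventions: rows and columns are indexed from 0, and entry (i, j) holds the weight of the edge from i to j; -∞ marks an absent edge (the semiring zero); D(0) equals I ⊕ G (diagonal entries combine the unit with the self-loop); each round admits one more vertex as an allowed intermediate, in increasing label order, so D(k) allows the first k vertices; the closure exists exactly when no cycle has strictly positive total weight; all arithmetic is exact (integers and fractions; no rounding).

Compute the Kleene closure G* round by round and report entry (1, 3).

D(0):
  [0, -14, 1, 0]
  [-∞, 0, 9, -∞]
  [-3, -13, 0, 0]
  [-∞, -∞, -∞, 0]
D(1):
  [0, -14, 1, 0]
  [-∞, 0, 9, -∞]
  [-3, -13, 0, 0]
  [-∞, -∞, -∞, 0]
D(2):
  [0, -14, 1, 0]
  [-∞, 0, 9, -∞]
  [-3, -13, 0, 0]
  [-∞, -∞, -∞, 0]
D(3):
  [0, -12, 1, 1]
  [6, 0, 9, 9]
  [-3, -13, 0, 0]
  [-∞, -∞, -∞, 0]
D(4):
  [0, -12, 1, 1]
  [6, 0, 9, 9]
  [-3, -13, 0, 0]
  [-∞, -∞, -∞, 0]
Answer: G*[1][3] = 9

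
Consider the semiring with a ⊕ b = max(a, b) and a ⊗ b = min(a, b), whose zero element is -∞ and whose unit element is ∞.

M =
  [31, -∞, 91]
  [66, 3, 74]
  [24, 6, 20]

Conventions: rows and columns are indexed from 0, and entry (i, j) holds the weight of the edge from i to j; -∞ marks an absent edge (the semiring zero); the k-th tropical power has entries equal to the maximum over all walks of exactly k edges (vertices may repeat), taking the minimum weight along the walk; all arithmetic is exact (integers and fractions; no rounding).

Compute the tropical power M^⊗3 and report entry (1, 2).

M^⊗2:
  [31, 6, 31]
  [31, 6, 66]
  [24, 6, 24]
M^⊗3:
  [31, 6, 31]
  [31, 6, 31]
  [24, 6, 24]
Key observation: the optimum is the walk 1->0->0->2, with weight 66 min 31 min 91 = 31.
Optimal value attained by: walk 1->0->0->2.
Answer: (M^⊗3)[1][2] = 31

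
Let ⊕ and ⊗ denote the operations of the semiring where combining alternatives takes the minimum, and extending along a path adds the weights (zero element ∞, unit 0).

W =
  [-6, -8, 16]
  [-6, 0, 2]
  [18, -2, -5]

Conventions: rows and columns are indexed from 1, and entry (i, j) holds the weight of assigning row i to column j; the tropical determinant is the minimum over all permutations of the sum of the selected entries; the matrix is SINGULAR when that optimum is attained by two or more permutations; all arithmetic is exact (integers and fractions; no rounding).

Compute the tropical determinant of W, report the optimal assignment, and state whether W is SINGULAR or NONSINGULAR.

σ = (1, 2, 3): (-6) + 0 + (-5) = -11
σ = (1, 3, 2): (-6) + 2 + (-2) = -6
σ = (2, 1, 3): (-8) + (-6) + (-5) = -19
σ = (2, 3, 1): (-8) + 2 + 18 = 12
σ = (3, 1, 2): 16 + (-6) + (-2) = 8
σ = (3, 2, 1): 16 + 0 + 18 = 34
Optimal value attained by: σ = (2, 1, 3).
Answer: det⊕(W) = -19; verdict: NONSINGULAR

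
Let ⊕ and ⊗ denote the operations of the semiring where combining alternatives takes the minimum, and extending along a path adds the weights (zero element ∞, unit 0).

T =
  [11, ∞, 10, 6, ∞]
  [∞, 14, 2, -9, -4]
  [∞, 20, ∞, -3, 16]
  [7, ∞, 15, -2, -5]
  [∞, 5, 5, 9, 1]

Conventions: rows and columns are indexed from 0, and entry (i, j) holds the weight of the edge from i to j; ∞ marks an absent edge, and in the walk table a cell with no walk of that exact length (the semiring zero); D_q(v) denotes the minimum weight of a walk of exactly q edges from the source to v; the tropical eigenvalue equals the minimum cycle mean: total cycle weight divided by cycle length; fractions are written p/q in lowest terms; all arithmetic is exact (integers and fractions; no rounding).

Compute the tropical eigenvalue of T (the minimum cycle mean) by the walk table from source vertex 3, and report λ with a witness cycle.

q=0: [∞, ∞, ∞, 0, ∞]
q=1: [7, ∞, 15, -2, -5]
q=2: [5, 0, 0, -4, -7]
q=3: [3, -2, -2, -9, -9]
q=4: [-2, -4, -4, -11, -14]
q=5: [-4, -9, -9, -13, -16]
Optimal cycle mean attained by: cycle 1->3->4->1, total (-9) + (-5) + 5, length 3.
Answer: λ = -3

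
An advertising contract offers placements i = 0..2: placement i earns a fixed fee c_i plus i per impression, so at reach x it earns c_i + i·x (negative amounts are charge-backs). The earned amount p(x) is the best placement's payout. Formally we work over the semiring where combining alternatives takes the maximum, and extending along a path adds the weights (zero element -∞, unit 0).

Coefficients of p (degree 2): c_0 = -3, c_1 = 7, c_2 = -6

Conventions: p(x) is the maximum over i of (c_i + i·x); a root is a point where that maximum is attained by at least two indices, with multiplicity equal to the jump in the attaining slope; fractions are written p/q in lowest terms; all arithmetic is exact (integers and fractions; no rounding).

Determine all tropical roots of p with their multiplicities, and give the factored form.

hull edge (i=0, c=-3) to (i=1, c=7): slope 10, span 1
hull edge (i=1, c=7) to (i=2, c=-6): slope -13, span 1
Factored form: p(x) = -6 ⊗ (x ⊕ (-10)) ⊗ (x ⊕ 13)
Answer: roots = -10 (mult 1), 13 (mult 1)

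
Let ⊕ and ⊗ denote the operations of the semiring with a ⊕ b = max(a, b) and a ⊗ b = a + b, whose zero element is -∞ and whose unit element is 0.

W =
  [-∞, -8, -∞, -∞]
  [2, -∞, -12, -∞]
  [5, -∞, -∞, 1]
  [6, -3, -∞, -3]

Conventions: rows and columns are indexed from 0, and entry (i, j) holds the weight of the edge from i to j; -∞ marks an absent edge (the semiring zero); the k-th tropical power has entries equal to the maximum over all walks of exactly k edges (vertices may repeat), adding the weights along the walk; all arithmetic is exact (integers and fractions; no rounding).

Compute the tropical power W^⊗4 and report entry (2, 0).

W^⊗2:
  [-6, -∞, -20, -∞]
  [-7, -6, -∞, -11]
  [7, -2, -∞, -2]
  [3, -2, -15, -6]
W^⊗3:
  [-15, -14, -∞, -19]
  [-4, -14, -18, -14]
  [4, -1, -14, -5]
  [0, -5, -14, -9]
W^⊗4:
  [-12, -22, -26, -22]
  [-8, -12, -26, -17]
  [1, -4, -13, -8]
  [-3, -8, -17, -12]
Key observation: the optimum is the walk 2->3->0->1->0, with weight 1 + 6 + (-8) + 2 = 1.
Optimal value attained by: walk 2->3->0->1->0.
Answer: (W^⊗4)[2][0] = 1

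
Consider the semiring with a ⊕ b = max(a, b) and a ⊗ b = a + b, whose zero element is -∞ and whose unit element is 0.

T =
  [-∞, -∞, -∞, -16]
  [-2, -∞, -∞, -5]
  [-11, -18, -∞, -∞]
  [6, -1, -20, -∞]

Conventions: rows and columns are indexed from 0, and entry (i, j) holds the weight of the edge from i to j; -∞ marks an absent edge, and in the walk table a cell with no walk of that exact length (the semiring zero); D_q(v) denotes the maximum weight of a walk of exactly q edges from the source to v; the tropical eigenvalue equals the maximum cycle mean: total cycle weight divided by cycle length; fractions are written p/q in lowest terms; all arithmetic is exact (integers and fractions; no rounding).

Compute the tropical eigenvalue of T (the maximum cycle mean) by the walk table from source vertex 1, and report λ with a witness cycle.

q=0: [-∞, 0, -∞, -∞]
q=1: [-2, -∞, -∞, -5]
q=2: [1, -6, -25, -18]
q=3: [-8, -19, -38, -11]
q=4: [-5, -12, -31, -24]
Optimal cycle mean attained by: cycle 1->3->1, total (-5) + (-1), length 2.
Answer: λ = -3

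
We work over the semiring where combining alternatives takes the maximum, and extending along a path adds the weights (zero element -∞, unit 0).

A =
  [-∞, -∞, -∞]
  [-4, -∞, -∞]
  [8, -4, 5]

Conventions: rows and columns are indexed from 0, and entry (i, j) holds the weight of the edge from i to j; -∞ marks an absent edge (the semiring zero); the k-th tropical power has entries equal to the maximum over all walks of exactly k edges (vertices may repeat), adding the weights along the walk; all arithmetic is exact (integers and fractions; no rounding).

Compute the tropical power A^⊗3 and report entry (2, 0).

A^⊗2:
  [-∞, -∞, -∞]
  [-∞, -∞, -∞]
  [13, 1, 10]
A^⊗3:
  [-∞, -∞, -∞]
  [-∞, -∞, -∞]
  [18, 6, 15]
Key observation: the optimum is the walk 2->2->2->0, with weight 5 + 5 + 8 = 18.
Optimal value attained by: walk 2->2->2->0.
Answer: (A^⊗3)[2][0] = 18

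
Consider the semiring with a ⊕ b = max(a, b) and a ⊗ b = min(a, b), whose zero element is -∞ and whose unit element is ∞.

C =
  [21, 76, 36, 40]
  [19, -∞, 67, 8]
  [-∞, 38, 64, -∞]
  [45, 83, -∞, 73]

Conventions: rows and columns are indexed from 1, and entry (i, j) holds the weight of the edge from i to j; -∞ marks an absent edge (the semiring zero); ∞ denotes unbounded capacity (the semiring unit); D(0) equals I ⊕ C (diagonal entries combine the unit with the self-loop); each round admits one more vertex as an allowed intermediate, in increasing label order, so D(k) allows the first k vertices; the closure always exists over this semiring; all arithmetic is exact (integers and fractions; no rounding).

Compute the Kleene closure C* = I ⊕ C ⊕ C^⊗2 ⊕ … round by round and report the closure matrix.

D(0):
  [∞, 76, 36, 40]
  [19, ∞, 67, 8]
  [-∞, 38, ∞, -∞]
  [45, 83, -∞, ∞]
D(1):
  [∞, 76, 36, 40]
  [19, ∞, 67, 19]
  [-∞, 38, ∞, -∞]
  [45, 83, 36, ∞]
D(2):
  [∞, 76, 67, 40]
  [19, ∞, 67, 19]
  [19, 38, ∞, 19]
  [45, 83, 67, ∞]
D(3):
  [∞, 76, 67, 40]
  [19, ∞, 67, 19]
  [19, 38, ∞, 19]
  [45, 83, 67, ∞]
D(4):
  [∞, 76, 67, 40]
  [19, ∞, 67, 19]
  [19, 38, ∞, 19]
  [45, 83, 67, ∞]
Answer: C* = [[∞, 76, 67, 40], [19, ∞, 67, 19], [19, 38, ∞, 19], [45, 83, 67, ∞]]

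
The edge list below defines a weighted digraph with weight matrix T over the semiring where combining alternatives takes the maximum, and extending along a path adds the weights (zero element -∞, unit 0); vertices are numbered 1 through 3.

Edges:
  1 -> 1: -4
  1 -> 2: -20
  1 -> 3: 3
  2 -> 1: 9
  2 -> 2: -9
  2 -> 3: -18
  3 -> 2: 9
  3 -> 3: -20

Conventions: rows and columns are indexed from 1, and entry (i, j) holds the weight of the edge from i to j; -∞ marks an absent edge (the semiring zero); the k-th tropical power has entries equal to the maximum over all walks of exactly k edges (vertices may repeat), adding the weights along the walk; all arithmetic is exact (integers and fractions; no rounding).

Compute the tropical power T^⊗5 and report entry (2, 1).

T^⊗2:
  [-8, 12, -1]
  [5, -9, 12]
  [18, 0, -9]
T^⊗3:
  [21, 8, -5]
  [1, 21, 8]
  [14, 0, 21]
T^⊗4:
  [17, 4, 24]
  [30, 17, 4]
  [10, 30, 17]
T^⊗5:
  [13, 33, 20]
  [26, 13, 33]
  [39, 26, 13]
Key observation: the optimum is the walk 2->1->1->3->2->1, with weight 9 + (-4) + 3 + 9 + 9 = 26.
Optimal value attained by: walk 2->1->1->3->2->1.
Answer: (T^⊗5)[2][1] = 26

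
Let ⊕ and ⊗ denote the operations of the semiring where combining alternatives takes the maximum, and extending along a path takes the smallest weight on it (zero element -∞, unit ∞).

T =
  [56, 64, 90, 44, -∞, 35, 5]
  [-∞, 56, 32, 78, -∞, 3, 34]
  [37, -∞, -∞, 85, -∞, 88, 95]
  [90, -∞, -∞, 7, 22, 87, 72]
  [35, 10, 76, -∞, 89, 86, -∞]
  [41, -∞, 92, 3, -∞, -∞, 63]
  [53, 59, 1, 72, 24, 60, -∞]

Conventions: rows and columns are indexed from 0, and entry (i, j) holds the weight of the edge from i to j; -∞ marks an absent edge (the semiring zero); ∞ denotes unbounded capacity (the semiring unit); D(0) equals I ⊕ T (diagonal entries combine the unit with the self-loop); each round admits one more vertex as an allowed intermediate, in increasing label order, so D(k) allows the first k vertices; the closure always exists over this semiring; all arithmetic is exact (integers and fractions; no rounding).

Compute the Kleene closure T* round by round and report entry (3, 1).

D(0):
  [∞, 64, 90, 44, -∞, 35, 5]
  [-∞, ∞, 32, 78, -∞, 3, 34]
  [37, -∞, ∞, 85, -∞, 88, 95]
  [90, -∞, -∞, ∞, 22, 87, 72]
  [35, 10, 76, -∞, ∞, 86, -∞]
  [41, -∞, 92, 3, -∞, ∞, 63]
  [53, 59, 1, 72, 24, 60, ∞]
D(1):
  [∞, 64, 90, 44, -∞, 35, 5]
  [-∞, ∞, 32, 78, -∞, 3, 34]
  [37, 37, ∞, 85, -∞, 88, 95]
  [90, 64, 90, ∞, 22, 87, 72]
  [35, 35, 76, 35, ∞, 86, 5]
  [41, 41, 92, 41, -∞, ∞, 63]
  [53, 59, 53, 72, 24, 60, ∞]
D(2):
  [∞, 64, 90, 64, -∞, 35, 34]
  [-∞, ∞, 32, 78, -∞, 3, 34]
  [37, 37, ∞, 85, -∞, 88, 95]
  [90, 64, 90, ∞, 22, 87, 72]
  [35, 35, 76, 35, ∞, 86, 34]
  [41, 41, 92, 41, -∞, ∞, 63]
  [53, 59, 53, 72, 24, 60, ∞]
D(3):
  [∞, 64, 90, 85, -∞, 88, 90]
  [32, ∞, 32, 78, -∞, 32, 34]
  [37, 37, ∞, 85, -∞, 88, 95]
  [90, 64, 90, ∞, 22, 88, 90]
  [37, 37, 76, 76, ∞, 86, 76]
  [41, 41, 92, 85, -∞, ∞, 92]
  [53, 59, 53, 72, 24, 60, ∞]
D(4):
  [∞, 64, 90, 85, 22, 88, 90]
  [78, ∞, 78, 78, 22, 78, 78]
  [85, 64, ∞, 85, 22, 88, 95]
  [90, 64, 90, ∞, 22, 88, 90]
  [76, 64, 76, 76, ∞, 86, 76]
  [85, 64, 92, 85, 22, ∞, 92]
  [72, 64, 72, 72, 24, 72, ∞]
D(5):
  [∞, 64, 90, 85, 22, 88, 90]
  [78, ∞, 78, 78, 22, 78, 78]
  [85, 64, ∞, 85, 22, 88, 95]
  [90, 64, 90, ∞, 22, 88, 90]
  [76, 64, 76, 76, ∞, 86, 76]
  [85, 64, 92, 85, 22, ∞, 92]
  [72, 64, 72, 72, 24, 72, ∞]
D(6):
  [∞, 64, 90, 85, 22, 88, 90]
  [78, ∞, 78, 78, 22, 78, 78]
  [85, 64, ∞, 85, 22, 88, 95]
  [90, 64, 90, ∞, 22, 88, 90]
  [85, 64, 86, 85, ∞, 86, 86]
  [85, 64, 92, 85, 22, ∞, 92]
  [72, 64, 72, 72, 24, 72, ∞]
D(7):
  [∞, 64, 90, 85, 24, 88, 90]
  [78, ∞, 78, 78, 24, 78, 78]
  [85, 64, ∞, 85, 24, 88, 95]
  [90, 64, 90, ∞, 24, 88, 90]
  [85, 64, 86, 85, ∞, 86, 86]
  [85, 64, 92, 85, 24, ∞, 92]
  [72, 64, 72, 72, 24, 72, ∞]
Answer: T*[3][1] = 64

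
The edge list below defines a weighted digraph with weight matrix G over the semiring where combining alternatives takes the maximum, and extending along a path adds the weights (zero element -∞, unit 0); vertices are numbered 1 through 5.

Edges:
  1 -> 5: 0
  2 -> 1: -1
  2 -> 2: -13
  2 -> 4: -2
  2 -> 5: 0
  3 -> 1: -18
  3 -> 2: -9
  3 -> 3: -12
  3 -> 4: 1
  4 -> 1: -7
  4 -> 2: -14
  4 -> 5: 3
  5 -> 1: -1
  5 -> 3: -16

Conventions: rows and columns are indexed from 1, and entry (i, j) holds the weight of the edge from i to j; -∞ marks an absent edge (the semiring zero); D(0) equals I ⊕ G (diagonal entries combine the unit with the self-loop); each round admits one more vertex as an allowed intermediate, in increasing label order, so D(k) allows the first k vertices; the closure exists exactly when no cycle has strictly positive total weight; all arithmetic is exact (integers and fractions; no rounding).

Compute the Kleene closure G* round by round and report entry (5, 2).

D(0):
  [0, -∞, -∞, -∞, 0]
  [-1, 0, -∞, -2, 0]
  [-18, -9, 0, 1, -∞]
  [-7, -14, -∞, 0, 3]
  [-1, -∞, -16, -∞, 0]
D(1):
  [0, -∞, -∞, -∞, 0]
  [-1, 0, -∞, -2, 0]
  [-18, -9, 0, 1, -18]
  [-7, -14, -∞, 0, 3]
  [-1, -∞, -16, -∞, 0]
D(2):
  [0, -∞, -∞, -∞, 0]
  [-1, 0, -∞, -2, 0]
  [-10, -9, 0, 1, -9]
  [-7, -14, -∞, 0, 3]
  [-1, -∞, -16, -∞, 0]
D(3):
  [0, -∞, -∞, -∞, 0]
  [-1, 0, -∞, -2, 0]
  [-10, -9, 0, 1, -9]
  [-7, -14, -∞, 0, 3]
  [-1, -25, -16, -15, 0]
D(4):
  [0, -∞, -∞, -∞, 0]
  [-1, 0, -∞, -2, 1]
  [-6, -9, 0, 1, 4]
  [-7, -14, -∞, 0, 3]
  [-1, -25, -16, -15, 0]
D(5):
  [0, -25, -16, -15, 0]
  [0, 0, -15, -2, 1]
  [3, -9, 0, 1, 4]
  [2, -14, -13, 0, 3]
  [-1, -25, -16, -15, 0]
Answer: G*[5][2] = -25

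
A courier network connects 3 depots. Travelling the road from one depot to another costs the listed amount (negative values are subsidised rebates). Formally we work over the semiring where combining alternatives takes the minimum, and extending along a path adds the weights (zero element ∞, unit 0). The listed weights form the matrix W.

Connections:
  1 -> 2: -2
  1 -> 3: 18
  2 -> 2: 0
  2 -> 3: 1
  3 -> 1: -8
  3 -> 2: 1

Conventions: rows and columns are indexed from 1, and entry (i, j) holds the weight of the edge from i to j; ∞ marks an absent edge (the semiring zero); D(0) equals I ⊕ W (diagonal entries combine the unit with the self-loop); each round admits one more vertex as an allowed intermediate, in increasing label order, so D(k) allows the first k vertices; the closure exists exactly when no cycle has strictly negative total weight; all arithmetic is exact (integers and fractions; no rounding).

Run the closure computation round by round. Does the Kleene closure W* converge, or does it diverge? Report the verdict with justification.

D(0):
  [0, -2, 18]
  [∞, 0, 1]
  [-8, 1, 0]
D(1):
  [0, -2, 18]
  [∞, 0, 1]
  [-8, -10, 0]
Detection: at round 2, diagonal entry (3, 3) turns strictly negative.
Key observation: the cycle 3->1->2->3 has total weight (-8) + (-2) + 1, which is strictly negative.
Answer: DIVERGES — negative cycle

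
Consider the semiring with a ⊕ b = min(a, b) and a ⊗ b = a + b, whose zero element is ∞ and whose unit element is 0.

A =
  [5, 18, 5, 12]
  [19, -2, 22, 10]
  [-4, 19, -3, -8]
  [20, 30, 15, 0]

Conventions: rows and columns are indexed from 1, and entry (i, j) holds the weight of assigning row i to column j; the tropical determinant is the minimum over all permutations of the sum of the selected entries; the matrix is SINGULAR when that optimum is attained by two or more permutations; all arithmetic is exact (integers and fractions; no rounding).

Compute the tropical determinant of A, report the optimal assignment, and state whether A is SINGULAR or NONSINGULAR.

σ = (1, 2, 3, 4): 5 + (-2) + (-3) + 0 = 0
σ = (1, 2, 4, 3): 5 + (-2) + (-8) + 15 = 10
σ = (1, 3, 2, 4): 5 + 22 + 19 + 0 = 46
σ = (1, 3, 4, 2): 5 + 22 + (-8) + 30 = 49
σ = (1, 4, 2, 3): 5 + 10 + 19 + 15 = 49
σ = (1, 4, 3, 2): 5 + 10 + (-3) + 30 = 42
σ = (2, 1, 3, 4): 18 + 19 + (-3) + 0 = 34
σ = (2, 1, 4, 3): 18 + 19 + (-8) + 15 = 44
σ = (2, 3, 1, 4): 18 + 22 + (-4) + 0 = 36
σ = (2, 3, 4, 1): 18 + 22 + (-8) + 20 = 52
σ = (2, 4, 1, 3): 18 + 10 + (-4) + 15 = 39
σ = (2, 4, 3, 1): 18 + 10 + (-3) + 20 = 45
σ = (3, 1, 2, 4): 5 + 19 + 19 + 0 = 43
σ = (3, 1, 4, 2): 5 + 19 + (-8) + 30 = 46
σ = (3, 2, 1, 4): 5 + (-2) + (-4) + 0 = -1
σ = (3, 2, 4, 1): 5 + (-2) + (-8) + 20 = 15
σ = (3, 4, 1, 2): 5 + 10 + (-4) + 30 = 41
σ = (3, 4, 2, 1): 5 + 10 + 19 + 20 = 54
σ = (4, 1, 2, 3): 12 + 19 + 19 + 15 = 65
σ = (4, 1, 3, 2): 12 + 19 + (-3) + 30 = 58
σ = (4, 2, 1, 3): 12 + (-2) + (-4) + 15 = 21
σ = (4, 2, 3, 1): 12 + (-2) + (-3) + 20 = 27
σ = (4, 3, 1, 2): 12 + 22 + (-4) + 30 = 60
σ = (4, 3, 2, 1): 12 + 22 + 19 + 20 = 73
Optimal value attained by: σ = (3, 2, 1, 4).
Answer: det⊕(A) = -1; verdict: NONSINGULAR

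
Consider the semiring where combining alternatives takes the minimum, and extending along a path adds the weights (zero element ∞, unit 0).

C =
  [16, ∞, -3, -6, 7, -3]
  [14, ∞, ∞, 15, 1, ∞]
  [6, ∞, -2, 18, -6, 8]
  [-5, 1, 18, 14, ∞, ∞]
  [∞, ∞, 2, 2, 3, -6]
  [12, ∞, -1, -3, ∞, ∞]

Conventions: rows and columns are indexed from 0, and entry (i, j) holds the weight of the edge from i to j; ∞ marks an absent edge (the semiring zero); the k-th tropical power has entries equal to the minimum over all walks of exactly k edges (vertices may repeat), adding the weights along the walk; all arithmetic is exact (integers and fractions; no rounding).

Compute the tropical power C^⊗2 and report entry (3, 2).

C^⊗2:
  [-11, -5, -5, -6, -9, 1]
  [10, 16, 3, 3, 4, -5]
  [4, 19, -4, -4, -8, -12]
  [9, 15, -8, -11, 2, -8]
  [-3, 3, -7, -9, -4, -3]
  [-8, -2, -3, 6, -7, 7]
Key observation: the optimum is the walk 3->0->2, with weight (-5) + (-3) = -8.
Optimal value attained by: walk 3->0->2.
Answer: (C^⊗2)[3][2] = -8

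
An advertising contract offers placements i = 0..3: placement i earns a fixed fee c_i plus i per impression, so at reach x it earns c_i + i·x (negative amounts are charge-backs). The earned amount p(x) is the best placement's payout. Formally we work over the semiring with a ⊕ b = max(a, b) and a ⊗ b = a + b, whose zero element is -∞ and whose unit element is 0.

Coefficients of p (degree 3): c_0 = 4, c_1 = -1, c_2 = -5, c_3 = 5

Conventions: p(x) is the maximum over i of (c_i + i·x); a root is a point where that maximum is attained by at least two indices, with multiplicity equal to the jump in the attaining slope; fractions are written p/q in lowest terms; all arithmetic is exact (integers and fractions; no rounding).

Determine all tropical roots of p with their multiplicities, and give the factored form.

hull edge (i=0, c=4) to (i=3, c=5): slope 1/3, span 3
Factored form: p(x) = 5 ⊗ (x ⊕ (-1/3)) ⊗ (x ⊕ (-1/3)) ⊗ (x ⊕ (-1/3))
Answer: roots = -1/3 (mult 3)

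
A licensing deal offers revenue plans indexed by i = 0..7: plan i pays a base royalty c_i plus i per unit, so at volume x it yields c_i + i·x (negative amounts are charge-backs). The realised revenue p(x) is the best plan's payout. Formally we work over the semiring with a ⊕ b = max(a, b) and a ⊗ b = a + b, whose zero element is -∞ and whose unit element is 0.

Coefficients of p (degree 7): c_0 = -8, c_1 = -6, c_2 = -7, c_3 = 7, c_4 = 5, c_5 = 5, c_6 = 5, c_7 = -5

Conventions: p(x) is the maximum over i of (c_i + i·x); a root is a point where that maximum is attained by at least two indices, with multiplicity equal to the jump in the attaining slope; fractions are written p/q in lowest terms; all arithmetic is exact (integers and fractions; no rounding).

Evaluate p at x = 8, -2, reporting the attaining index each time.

p(8) = max(-8+0·8=-8, -6+1·8=2, -7+2·8=9, 7+3·8=31, 5+4·8=37, 5+5·8=45, 5+6·8=53, -5+7·8=51) = 53 (attained by i=6)
p(-2) = max(-8+0·(-2)=-8, -6+1·(-2)=-8, -7+2·(-2)=-11, 7+3·(-2)=1, 5+4·(-2)=-3, 5+5·(-2)=-5, 5+6·(-2)=-7, -5+7·(-2)=-19) = 1 (attained by i=3)
Answer: p(8) = 53; p(-2) = 1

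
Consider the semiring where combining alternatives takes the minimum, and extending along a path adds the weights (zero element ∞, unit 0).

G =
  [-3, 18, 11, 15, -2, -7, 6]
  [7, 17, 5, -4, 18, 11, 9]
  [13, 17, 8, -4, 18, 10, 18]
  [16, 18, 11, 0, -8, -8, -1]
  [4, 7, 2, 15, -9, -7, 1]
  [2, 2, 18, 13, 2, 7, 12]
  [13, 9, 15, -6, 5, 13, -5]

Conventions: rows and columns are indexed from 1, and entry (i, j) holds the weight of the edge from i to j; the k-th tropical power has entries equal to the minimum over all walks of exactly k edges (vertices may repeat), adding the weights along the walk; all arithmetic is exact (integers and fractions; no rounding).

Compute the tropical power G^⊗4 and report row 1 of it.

G^⊗2:
  [-6, -5, 0, 0, -11, -10, -1]
  [4, 13, 7, -4, -12, -12, -5]
  [10, 12, 7, -4, -12, -12, -5]
  [-6, -6, -6, -7, -17, -15, -7]
  [-5, -5, -7, -5, -18, -16, -8]
  [-1, 9, 4, -2, -7, -5, 3]
  [8, 4, 5, -11, -14, -14, -10]
G^⊗3:
  [-9, -8, -9, -9, -20, -18, -10]
  [-10, -10, -10, -11, -21, -19, -11]
  [-10, -10, -10, -11, -21, -19, -11]
  [-13, -13, -15, -13, -26, -24, -16]
  [-14, -14, -16, -14, -27, -25, -17]
  [-4, -3, -5, -3, -16, -14, -6]
  [-12, -12, -12, -16, -23, -21, -15]
G^⊗4:
  [-16, -16, -18, -16, -29, -27, -19]
  [-17, -17, -19, -17, -30, -28, -20]
  [-17, -17, -19, -17, -30, -28, -20]
  [-22, -22, -24, -22, -35, -33, -25]
  [-23, -23, -25, -23, -36, -34, -26]
  [-12, -12, -14, -12, -25, -23, -15]
  [-19, -19, -21, -21, -32, -30, -22]
Answer: row 1 of G^⊗4 = [-16, -16, -18, -16, -29, -27, -19]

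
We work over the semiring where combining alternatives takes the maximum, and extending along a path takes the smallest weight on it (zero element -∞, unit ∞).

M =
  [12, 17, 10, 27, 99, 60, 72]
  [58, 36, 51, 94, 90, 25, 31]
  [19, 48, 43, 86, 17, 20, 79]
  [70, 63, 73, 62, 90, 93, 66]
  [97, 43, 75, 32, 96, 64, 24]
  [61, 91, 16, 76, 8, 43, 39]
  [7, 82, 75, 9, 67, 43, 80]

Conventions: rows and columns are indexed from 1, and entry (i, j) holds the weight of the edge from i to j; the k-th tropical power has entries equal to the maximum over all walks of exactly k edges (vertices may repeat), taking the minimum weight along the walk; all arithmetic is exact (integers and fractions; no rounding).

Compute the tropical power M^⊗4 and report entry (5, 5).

M^⊗2:
  [97, 72, 75, 60, 96, 64, 72]
  [90, 63, 75, 62, 90, 93, 66]
  [70, 79, 75, 62, 86, 86, 79]
  [90, 91, 75, 76, 90, 64, 73]
  [96, 64, 75, 75, 97, 64, 75]
  [70, 63, 73, 91, 90, 76, 66]
  [67, 80, 75, 82, 82, 64, 80]
M^⊗3:
  [96, 72, 75, 75, 97, 64, 75]
  [90, 91, 75, 76, 90, 64, 75]
  [86, 86, 75, 79, 86, 64, 79]
  [90, 73, 75, 91, 90, 76, 75]
  [97, 75, 75, 75, 96, 75, 75]
  [90, 76, 75, 76, 90, 91, 73]
  [82, 80, 75, 80, 82, 82, 80]
M^⊗4:
  [97, 75, 75, 75, 96, 75, 75]
  [90, 75, 75, 91, 90, 76, 75]
  [86, 79, 75, 86, 86, 79, 79]
  [90, 76, 75, 76, 90, 91, 75]
  [96, 75, 75, 75, 97, 75, 75]
  [90, 91, 75, 76, 90, 76, 75]
  [82, 82, 75, 80, 82, 80, 80]
Key observation: the optimum is the walk 5->1->5->1->5, with weight 97 min 99 min 97 min 99 = 97.
Optimal value attained by: walk 5->1->5->1->5.
Answer: (M^⊗4)[5][5] = 97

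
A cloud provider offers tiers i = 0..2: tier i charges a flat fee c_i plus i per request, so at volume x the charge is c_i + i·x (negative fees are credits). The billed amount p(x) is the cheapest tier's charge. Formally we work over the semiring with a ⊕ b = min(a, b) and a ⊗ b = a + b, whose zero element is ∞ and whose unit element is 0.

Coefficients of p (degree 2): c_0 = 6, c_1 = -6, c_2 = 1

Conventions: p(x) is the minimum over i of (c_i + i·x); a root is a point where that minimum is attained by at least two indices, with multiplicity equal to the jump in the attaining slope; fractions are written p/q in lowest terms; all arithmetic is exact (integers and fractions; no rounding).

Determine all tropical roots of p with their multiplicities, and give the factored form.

hull edge (i=0, c=6) to (i=1, c=-6): slope -12, span 1
hull edge (i=1, c=-6) to (i=2, c=1): slope 7, span 1
Factored form: p(x) = 1 ⊗ (x ⊕ (-7)) ⊗ (x ⊕ 12)
Answer: roots = -7 (mult 1), 12 (mult 1)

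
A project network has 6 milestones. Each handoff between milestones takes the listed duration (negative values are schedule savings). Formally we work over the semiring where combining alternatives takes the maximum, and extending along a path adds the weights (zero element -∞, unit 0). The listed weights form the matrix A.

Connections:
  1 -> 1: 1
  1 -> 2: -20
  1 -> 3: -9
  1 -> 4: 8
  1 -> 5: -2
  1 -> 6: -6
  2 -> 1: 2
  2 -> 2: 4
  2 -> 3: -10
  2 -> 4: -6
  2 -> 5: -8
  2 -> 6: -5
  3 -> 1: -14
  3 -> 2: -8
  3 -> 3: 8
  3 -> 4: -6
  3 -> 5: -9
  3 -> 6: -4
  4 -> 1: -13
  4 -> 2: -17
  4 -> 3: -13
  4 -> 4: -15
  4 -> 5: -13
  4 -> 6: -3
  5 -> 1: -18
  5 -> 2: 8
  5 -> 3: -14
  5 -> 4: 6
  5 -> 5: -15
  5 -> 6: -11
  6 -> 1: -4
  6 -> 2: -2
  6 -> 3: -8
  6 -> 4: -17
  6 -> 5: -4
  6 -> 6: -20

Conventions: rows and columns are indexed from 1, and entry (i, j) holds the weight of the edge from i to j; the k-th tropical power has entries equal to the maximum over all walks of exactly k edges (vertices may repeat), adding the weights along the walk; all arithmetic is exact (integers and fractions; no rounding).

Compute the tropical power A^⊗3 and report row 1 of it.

A^⊗2:
  [2, 6, -1, 9, -1, 5]
  [6, 8, -2, 10, 0, -1]
  [-6, 0, 16, 2, -1, 4]
  [-7, -5, -5, -5, -7, -17]
  [10, 12, -2, 2, 0, 3]
  [0, 4, 0, 4, -6, -7]
A^⊗3:
  [8, 10, 7, 10, 1, 6]
  [10, 12, 6, 14, 4, 7]
  [2, 8, 24, 10, 7, 12]
  [-3, 1, 3, 1, -9, -8]
  [14, 16, 6, 18, 8, 7]
  [6, 8, 8, 8, -2, 1]
Answer: row 1 of A^⊗3 = [8, 10, 7, 10, 1, 6]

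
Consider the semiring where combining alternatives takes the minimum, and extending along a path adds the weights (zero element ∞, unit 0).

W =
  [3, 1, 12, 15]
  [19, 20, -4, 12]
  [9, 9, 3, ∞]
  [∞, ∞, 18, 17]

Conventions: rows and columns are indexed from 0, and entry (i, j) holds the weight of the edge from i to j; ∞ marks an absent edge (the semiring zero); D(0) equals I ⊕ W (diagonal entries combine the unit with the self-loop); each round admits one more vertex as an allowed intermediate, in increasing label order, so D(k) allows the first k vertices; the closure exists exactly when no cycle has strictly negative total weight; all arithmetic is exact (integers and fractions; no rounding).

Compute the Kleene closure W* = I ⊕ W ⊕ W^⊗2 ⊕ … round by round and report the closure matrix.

D(0):
  [0, 1, 12, 15]
  [19, 0, -4, 12]
  [9, 9, 0, ∞]
  [∞, ∞, 18, 0]
D(1):
  [0, 1, 12, 15]
  [19, 0, -4, 12]
  [9, 9, 0, 24]
  [∞, ∞, 18, 0]
D(2):
  [0, 1, -3, 13]
  [19, 0, -4, 12]
  [9, 9, 0, 21]
  [∞, ∞, 18, 0]
D(3):
  [0, 1, -3, 13]
  [5, 0, -4, 12]
  [9, 9, 0, 21]
  [27, 27, 18, 0]
D(4):
  [0, 1, -3, 13]
  [5, 0, -4, 12]
  [9, 9, 0, 21]
  [27, 27, 18, 0]
Answer: W* = [[0, 1, -3, 13], [5, 0, -4, 12], [9, 9, 0, 21], [27, 27, 18, 0]]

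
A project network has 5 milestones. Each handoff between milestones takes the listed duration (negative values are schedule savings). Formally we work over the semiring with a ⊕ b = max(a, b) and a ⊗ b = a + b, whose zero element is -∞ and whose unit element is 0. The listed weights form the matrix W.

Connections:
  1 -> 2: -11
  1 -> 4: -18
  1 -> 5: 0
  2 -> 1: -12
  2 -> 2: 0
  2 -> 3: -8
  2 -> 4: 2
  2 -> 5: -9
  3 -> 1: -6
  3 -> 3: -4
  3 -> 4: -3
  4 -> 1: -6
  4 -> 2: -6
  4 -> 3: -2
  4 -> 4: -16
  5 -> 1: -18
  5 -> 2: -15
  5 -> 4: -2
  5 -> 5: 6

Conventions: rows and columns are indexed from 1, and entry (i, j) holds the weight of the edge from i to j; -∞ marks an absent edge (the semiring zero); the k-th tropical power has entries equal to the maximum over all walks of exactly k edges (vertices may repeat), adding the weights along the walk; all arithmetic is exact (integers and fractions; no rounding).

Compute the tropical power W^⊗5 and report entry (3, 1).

W^⊗2:
  [-18, -11, -19, -2, 6]
  [-4, 0, 0, 2, -3]
  [-9, -9, -5, -7, -6]
  [-8, -6, -6, -4, -6]
  [-8, -8, -4, 4, 12]
W^⊗3:
  [-8, -8, -4, 4, 12]
  [-4, 0, 0, 2, 3]
  [-11, -9, -9, -7, 0]
  [-10, -6, -6, -4, 0]
  [-2, -2, 2, 10, 18]
W^⊗4:
  [-2, -2, 2, 10, 18]
  [-4, 0, 0, 2, 9]
  [-13, -9, -9, -2, 6]
  [-10, -6, -6, -2, 6]
  [4, 4, 8, 16, 24]
W^⊗5:
  [4, 4, 8, 16, 24]
  [-4, 0, 0, 7, 15]
  [-8, -8, -4, 4, 12]
  [-8, -6, -4, 4, 12]
  [10, 10, 14, 22, 30]
Key observation: the optimum is the walk 3->1->5->5->4->1, with weight (-6) + 0 + 6 + (-2) + (-6) = -8.
Optimal value attained by: walk 3->1->5->5->4->1.
Answer: (W^⊗5)[3][1] = -8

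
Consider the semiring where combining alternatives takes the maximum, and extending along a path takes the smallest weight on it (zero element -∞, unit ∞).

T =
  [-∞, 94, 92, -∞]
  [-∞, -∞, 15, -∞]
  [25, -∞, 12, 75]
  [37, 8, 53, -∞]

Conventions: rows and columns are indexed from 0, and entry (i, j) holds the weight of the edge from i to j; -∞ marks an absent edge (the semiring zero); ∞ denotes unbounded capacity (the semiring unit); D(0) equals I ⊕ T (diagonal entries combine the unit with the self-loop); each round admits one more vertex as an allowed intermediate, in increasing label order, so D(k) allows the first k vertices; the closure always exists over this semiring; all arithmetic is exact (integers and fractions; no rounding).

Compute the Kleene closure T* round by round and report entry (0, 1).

D(0):
  [∞, 94, 92, -∞]
  [-∞, ∞, 15, -∞]
  [25, -∞, ∞, 75]
  [37, 8, 53, ∞]
D(1):
  [∞, 94, 92, -∞]
  [-∞, ∞, 15, -∞]
  [25, 25, ∞, 75]
  [37, 37, 53, ∞]
D(2):
  [∞, 94, 92, -∞]
  [-∞, ∞, 15, -∞]
  [25, 25, ∞, 75]
  [37, 37, 53, ∞]
D(3):
  [∞, 94, 92, 75]
  [15, ∞, 15, 15]
  [25, 25, ∞, 75]
  [37, 37, 53, ∞]
D(4):
  [∞, 94, 92, 75]
  [15, ∞, 15, 15]
  [37, 37, ∞, 75]
  [37, 37, 53, ∞]
Answer: T*[0][1] = 94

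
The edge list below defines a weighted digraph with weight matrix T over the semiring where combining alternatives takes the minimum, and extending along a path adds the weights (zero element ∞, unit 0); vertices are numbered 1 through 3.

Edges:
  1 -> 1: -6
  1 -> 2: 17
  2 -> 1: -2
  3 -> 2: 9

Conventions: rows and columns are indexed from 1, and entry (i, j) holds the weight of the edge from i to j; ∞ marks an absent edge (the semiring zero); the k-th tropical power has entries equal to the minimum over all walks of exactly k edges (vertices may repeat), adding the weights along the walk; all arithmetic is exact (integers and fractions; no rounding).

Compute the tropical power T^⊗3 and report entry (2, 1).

T^⊗2:
  [-12, 11, ∞]
  [-8, 15, ∞]
  [7, ∞, ∞]
T^⊗3:
  [-18, 5, ∞]
  [-14, 9, ∞]
  [1, 24, ∞]
Key observation: the optimum is the walk 2->1->1->1, with weight (-2) + (-6) + (-6) = -14.
Optimal value attained by: walk 2->1->1->1.
Answer: (T^⊗3)[2][1] = -14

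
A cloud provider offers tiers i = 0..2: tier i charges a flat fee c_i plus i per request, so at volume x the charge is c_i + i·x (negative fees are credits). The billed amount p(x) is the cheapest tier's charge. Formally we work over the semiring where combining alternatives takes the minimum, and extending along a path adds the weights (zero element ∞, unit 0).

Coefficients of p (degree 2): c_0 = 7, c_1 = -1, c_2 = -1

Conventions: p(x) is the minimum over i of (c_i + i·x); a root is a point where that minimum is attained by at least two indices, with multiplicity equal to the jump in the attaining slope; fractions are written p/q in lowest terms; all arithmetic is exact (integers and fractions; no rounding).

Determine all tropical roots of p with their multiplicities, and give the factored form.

hull edge (i=0, c=7) to (i=1, c=-1): slope -8, span 1
hull edge (i=1, c=-1) to (i=2, c=-1): slope 0, span 1
Factored form: p(x) = -1 ⊗ (x ⊕ 0) ⊗ (x ⊕ 8)
Answer: roots = 0 (mult 1), 8 (mult 1)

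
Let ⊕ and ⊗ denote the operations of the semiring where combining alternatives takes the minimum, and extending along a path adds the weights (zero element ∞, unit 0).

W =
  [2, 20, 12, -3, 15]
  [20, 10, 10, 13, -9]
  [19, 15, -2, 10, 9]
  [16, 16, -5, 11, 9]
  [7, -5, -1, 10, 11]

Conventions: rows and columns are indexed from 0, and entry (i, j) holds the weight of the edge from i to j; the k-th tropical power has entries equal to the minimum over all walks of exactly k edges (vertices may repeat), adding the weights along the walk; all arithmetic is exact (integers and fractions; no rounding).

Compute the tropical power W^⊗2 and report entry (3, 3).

W^⊗2:
  [4, 10, -8, -1, 6]
  [-2, -14, -10, 1, 1]
  [16, 4, -4, 8, 6]
  [14, 4, -7, 5, 4]
  [9, 5, -3, 4, -14]
Key observation: the optimum is the walk 3->2->3, with weight (-5) + 10 = 5.
Optimal value attained by: walk 3->2->3.
Answer: (W^⊗2)[3][3] = 5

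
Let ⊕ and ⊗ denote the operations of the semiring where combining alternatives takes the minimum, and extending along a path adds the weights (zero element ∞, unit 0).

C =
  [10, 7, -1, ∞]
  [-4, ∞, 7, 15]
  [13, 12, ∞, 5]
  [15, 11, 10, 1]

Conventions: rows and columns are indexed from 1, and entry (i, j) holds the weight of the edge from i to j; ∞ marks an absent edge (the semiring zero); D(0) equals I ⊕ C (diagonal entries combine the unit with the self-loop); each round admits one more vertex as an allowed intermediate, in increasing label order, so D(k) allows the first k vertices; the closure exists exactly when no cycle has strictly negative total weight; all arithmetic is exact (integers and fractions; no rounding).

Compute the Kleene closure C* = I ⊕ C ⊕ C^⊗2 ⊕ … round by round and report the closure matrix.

D(0):
  [0, 7, -1, ∞]
  [-4, 0, 7, 15]
  [13, 12, 0, 5]
  [15, 11, 10, 0]
D(1):
  [0, 7, -1, ∞]
  [-4, 0, -5, 15]
  [13, 12, 0, 5]
  [15, 11, 10, 0]
D(2):
  [0, 7, -1, 22]
  [-4, 0, -5, 15]
  [8, 12, 0, 5]
  [7, 11, 6, 0]
D(3):
  [0, 7, -1, 4]
  [-4, 0, -5, 0]
  [8, 12, 0, 5]
  [7, 11, 6, 0]
D(4):
  [0, 7, -1, 4]
  [-4, 0, -5, 0]
  [8, 12, 0, 5]
  [7, 11, 6, 0]
Answer: C* = [[0, 7, -1, 4], [-4, 0, -5, 0], [8, 12, 0, 5], [7, 11, 6, 0]]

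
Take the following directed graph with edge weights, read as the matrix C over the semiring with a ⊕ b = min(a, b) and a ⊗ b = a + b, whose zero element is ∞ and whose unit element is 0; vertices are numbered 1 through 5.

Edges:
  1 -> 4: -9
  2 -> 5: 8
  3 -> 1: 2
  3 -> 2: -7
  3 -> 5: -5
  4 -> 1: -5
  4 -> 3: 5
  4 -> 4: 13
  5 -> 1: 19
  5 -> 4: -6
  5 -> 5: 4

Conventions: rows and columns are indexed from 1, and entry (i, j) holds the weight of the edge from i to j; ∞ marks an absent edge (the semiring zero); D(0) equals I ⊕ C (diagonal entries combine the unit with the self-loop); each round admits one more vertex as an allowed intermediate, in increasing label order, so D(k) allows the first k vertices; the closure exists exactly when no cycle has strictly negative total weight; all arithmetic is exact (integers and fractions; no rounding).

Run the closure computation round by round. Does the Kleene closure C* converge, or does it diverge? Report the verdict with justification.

D(0):
  [0, ∞, ∞, -9, ∞]
  [∞, 0, ∞, ∞, 8]
  [2, -7, 0, ∞, -5]
  [-5, ∞, 5, 0, ∞]
  [19, ∞, ∞, -6, 0]
Detection: at round 1, diagonal entry (4, 4) turns strictly negative.
Key observation: the cycle 4->1->4 has total weight (-5) + (-9), which is strictly negative.
Answer: DIVERGES — negative cycle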